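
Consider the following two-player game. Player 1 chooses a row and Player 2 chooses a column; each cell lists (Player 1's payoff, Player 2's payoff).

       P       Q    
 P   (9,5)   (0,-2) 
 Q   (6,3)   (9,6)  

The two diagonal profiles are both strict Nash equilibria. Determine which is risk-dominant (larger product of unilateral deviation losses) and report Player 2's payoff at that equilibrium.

6

At both P: Player 1 loses 9 − 6 = 3 by deviating; Player 2 loses 5 − (-2) = 7. Product = 3·7 = 21.
At both Q: Player 1 loses 9 − 0 = 9 by deviating; Player 2 loses 6 − 3 = 3. Product = 9·3 = 27.
27 > 21, so both Q is risk-dominant. Player 2's payoff there is 6.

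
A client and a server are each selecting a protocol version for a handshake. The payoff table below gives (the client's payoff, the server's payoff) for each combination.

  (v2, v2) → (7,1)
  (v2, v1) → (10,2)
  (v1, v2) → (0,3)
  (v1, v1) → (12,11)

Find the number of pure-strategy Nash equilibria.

Both v1: the client gets 12 (best alternative 10); the server gets 11 (best alternative 3). Neither deviates — NE.
Both v2 is not a NE: the server would switch to v1 (2 > 1).
No other cell survives both best-response checks, so there is 1 pure NE.

1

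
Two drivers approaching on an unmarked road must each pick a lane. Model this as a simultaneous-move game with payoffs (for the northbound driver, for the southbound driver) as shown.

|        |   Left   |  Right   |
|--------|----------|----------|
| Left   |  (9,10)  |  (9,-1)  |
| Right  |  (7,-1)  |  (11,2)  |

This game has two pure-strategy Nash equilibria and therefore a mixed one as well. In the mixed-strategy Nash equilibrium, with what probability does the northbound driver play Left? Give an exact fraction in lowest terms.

3/14

The northbound driver's mix p on Left must make the southbound driver indifferent between Left and Right.
The southbound driver's payoff from Left: 10p + (-1)(1−p). From Right: (-1)p + 2(1−p).
Set equal: 11p = 3(1−p) → p = 3/14.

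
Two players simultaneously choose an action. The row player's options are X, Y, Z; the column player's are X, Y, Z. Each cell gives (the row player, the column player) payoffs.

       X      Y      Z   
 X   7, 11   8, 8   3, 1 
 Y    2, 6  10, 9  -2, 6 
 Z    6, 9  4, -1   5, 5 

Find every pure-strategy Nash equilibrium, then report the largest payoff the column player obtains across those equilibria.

11

Both X is a pure NE (the row player: 7 ≥ 6; the column player: 11 ≥ 8). The column player gets 11.
Both Y is a pure NE (the row player: 10 ≥ 8; the column player: 9 ≥ 6). The column player gets 9.
Every other cell has a profitable deviation for at least one player. Highest of {11, 9} is 11.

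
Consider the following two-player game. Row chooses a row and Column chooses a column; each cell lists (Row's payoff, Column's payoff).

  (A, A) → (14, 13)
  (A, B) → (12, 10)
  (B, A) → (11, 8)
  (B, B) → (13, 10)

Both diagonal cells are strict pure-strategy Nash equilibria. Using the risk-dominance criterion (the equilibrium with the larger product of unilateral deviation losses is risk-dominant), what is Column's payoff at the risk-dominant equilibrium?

13

At both A: Row loses 14 − 11 = 3 by deviating; Column loses 13 − 10 = 3. Product = 3·3 = 9.
At both B: Row loses 13 − 12 = 1 by deviating; Column loses 10 − 8 = 2. Product = 1·2 = 2.
9 > 2, so both A is risk-dominant. Column's payoff there is 13.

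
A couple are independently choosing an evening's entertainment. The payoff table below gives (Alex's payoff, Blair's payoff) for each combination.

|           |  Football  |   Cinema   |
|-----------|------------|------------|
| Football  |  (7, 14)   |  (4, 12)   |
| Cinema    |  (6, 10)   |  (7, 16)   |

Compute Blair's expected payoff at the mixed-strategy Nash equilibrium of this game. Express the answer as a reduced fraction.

Alex mixes with probability p on Football, chosen so Blair is indifferent: 14p + 10(1−p) = 12p + 16(1−p) gives p = 3/4.
Blair's expected payoff is 14·3/4 + 10·1/4 = 13.

13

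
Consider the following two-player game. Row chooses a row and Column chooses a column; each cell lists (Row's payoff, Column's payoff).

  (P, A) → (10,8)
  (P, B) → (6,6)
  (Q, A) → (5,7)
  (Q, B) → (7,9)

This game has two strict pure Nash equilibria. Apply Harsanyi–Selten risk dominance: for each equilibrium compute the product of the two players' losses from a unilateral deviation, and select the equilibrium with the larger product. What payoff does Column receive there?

8

At (P, A): Row loses 10 − 5 = 5 by deviating; Column loses 8 − 6 = 2. Product = 5·2 = 10.
At (Q, B): Row loses 7 − 6 = 1 by deviating; Column loses 9 − 7 = 2. Product = 1·2 = 2.
10 > 2, so (P, A) is risk-dominant. Column's payoff there is 8.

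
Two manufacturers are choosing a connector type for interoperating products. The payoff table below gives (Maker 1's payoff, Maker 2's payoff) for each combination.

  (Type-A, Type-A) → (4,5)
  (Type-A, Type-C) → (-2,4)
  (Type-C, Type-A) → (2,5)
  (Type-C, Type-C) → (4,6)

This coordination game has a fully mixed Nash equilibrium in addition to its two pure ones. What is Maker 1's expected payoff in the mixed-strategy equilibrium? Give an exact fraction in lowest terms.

Maker 2 mixes with probability q on Type-A, chosen so Maker 1 is indifferent: 4q + (-2)(1−q) = 2q + 4(1−q) gives q = 3/4.
Maker 1's expected payoff (from either row, since indifferent) is 4·3/4 + (-2)·1/4 = 5/2.

5/2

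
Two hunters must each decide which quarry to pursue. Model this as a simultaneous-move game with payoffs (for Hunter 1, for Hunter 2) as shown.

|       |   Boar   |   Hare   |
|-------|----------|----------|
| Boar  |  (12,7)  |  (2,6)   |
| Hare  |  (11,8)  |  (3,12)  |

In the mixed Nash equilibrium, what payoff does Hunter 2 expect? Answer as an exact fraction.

36/5

Hunter 1 mixes with probability p on Boar, chosen so Hunter 2 is indifferent: 7p + 8(1−p) = 6p + 12(1−p) gives p = 4/5.
Hunter 2's expected payoff is 7·4/5 + 8·1/5 = 36/5.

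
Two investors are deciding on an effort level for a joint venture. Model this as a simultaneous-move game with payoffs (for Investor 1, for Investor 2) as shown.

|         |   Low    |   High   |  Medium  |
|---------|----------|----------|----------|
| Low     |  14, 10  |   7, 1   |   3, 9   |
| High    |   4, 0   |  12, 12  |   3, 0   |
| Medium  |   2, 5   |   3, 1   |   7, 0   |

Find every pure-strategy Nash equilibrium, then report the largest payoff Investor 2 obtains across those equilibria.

12

Both Low is a pure NE (Investor 1: 14 ≥ 4; Investor 2: 10 ≥ 9). Investor 2 gets 10.
Both High is a pure NE (Investor 1: 12 ≥ 7; Investor 2: 12 ≥ 0). Investor 2 gets 12.
Every other cell has a profitable deviation for at least one player. Highest of {10, 12} is 12.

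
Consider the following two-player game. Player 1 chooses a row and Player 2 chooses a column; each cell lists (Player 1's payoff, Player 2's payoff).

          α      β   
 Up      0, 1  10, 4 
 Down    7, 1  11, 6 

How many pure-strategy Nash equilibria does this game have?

1

(Down, β): Player 1 gets 11 (best alternative 10); Player 2 gets 6 (best alternative 1). Neither deviates — NE.
(Up, α) is not a NE: Player 1 would switch to Down (7 > 0).
No other cell survives both best-response checks, so there is 1 pure NE.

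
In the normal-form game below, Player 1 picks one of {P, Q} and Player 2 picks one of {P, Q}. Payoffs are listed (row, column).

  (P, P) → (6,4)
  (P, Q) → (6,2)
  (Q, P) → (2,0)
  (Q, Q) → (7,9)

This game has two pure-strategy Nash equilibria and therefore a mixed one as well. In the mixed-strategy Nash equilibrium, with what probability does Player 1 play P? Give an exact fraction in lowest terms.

9/11

Player 1's mix p on P must make Player 2 indifferent between P and Q.
Player 2's payoff from P: 4p + 0(1−p). From Q: 2p + 9(1−p).
Set equal: 2p = 9(1−p) → p = 9/11.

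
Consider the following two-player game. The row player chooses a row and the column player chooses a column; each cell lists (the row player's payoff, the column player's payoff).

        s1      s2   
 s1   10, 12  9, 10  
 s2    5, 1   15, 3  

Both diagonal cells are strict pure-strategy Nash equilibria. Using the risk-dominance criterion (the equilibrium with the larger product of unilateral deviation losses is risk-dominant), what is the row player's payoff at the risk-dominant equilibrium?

At both s1: the row player loses 10 − 5 = 5 by deviating; the column player loses 12 − 10 = 2. Product = 5·2 = 10.
At both s2: the row player loses 15 − 9 = 6 by deviating; the column player loses 3 − 1 = 2. Product = 6·2 = 12.
12 > 10, so both s2 is risk-dominant. The row player's payoff there is 15.

15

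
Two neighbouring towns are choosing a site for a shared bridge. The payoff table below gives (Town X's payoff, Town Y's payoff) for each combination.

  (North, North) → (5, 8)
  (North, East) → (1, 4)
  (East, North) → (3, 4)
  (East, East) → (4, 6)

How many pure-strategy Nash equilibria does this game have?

Both North: Town X gets 5 (best alternative 3); Town Y gets 8 (best alternative 4). Neither deviates — NE.
Both East: Town X gets 4 (best alternative 1); Town Y gets 6 (best alternative 4). Neither deviates — NE.
(East, North) is not a NE: Town X would switch to North (5 > 3).
No other cell survives both best-response checks, so there are 2 pure NE.

2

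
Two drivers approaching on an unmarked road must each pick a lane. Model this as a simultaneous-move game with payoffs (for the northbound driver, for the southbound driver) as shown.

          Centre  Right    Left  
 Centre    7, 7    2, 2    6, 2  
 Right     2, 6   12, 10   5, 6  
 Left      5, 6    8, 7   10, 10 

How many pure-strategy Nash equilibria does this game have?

3

Both Centre: the northbound driver gets 7 (best alternative 5); the southbound driver gets 7 (best alternative 2). Neither deviates — NE.
Both Right: the northbound driver gets 12 (best alternative 8); the southbound driver gets 10 (best alternative 6). Neither deviates — NE.
Both Left: the northbound driver gets 10 (best alternative 6); the southbound driver gets 10 (best alternative 7). Neither deviates — NE.
(Centre, Right) is not a NE: the northbound driver would switch to Right (12 > 2).
No other cell survives both best-response checks, so there are 3 pure NE.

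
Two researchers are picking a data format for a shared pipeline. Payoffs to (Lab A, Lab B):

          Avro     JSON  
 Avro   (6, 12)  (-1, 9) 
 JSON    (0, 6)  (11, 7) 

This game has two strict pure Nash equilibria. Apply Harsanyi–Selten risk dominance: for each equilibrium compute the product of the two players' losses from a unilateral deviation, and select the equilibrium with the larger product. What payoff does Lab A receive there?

At both Avro: Lab A loses 6 − 0 = 6 by deviating; Lab B loses 12 − 9 = 3. Product = 6·3 = 18.
At both JSON: Lab A loses 11 − (-1) = 12 by deviating; Lab B loses 7 − 6 = 1. Product = 12·1 = 12.
18 > 12, so both Avro is risk-dominant. Lab A's payoff there is 6.

6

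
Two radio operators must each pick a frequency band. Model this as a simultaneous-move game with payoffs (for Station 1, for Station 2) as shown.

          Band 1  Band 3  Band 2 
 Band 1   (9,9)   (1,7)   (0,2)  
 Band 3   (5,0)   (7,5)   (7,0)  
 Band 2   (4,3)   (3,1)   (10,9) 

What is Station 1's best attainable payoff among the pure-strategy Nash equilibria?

10

Both Band 1 is a pure NE (Station 1: 9 ≥ 5; Station 2: 9 ≥ 7). Station 1 gets 9.
Both Band 3 is a pure NE (Station 1: 7 ≥ 3; Station 2: 5 ≥ 0). Station 1 gets 7.
Both Band 2 is a pure NE (Station 1: 10 ≥ 7; Station 2: 9 ≥ 3). Station 1 gets 10.
Every other cell has a profitable deviation for at least one player. Highest of {9, 7, 10} is 10.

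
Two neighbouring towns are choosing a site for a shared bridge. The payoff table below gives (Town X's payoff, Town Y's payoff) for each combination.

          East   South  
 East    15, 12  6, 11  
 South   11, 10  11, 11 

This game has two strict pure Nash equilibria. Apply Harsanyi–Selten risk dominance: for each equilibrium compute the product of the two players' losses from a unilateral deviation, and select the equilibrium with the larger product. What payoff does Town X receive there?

At both East: Town X loses 15 − 11 = 4 by deviating; Town Y loses 12 − 11 = 1. Product = 4·1 = 4.
At both South: Town X loses 11 − 6 = 5 by deviating; Town Y loses 11 − 10 = 1. Product = 5·1 = 5.
5 > 4, so both South is risk-dominant. Town X's payoff there is 11.

11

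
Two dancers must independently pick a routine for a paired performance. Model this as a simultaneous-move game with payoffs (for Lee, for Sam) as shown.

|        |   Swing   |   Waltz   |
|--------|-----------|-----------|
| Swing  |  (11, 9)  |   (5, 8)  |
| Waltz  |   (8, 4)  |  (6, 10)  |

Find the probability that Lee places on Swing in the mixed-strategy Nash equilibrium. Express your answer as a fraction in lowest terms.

6/7

Lee's mix p on Swing must make Sam indifferent between Swing and Waltz.
Sam's payoff from Swing: 9p + 4(1−p). From Waltz: 8p + 10(1−p).
Set equal: 1p = 6(1−p) → p = 6/7.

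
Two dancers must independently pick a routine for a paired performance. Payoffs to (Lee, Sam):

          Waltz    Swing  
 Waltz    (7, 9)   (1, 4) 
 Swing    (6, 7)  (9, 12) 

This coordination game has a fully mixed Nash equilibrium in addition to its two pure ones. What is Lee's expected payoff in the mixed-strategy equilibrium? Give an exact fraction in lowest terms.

Sam mixes with probability q on Waltz, chosen so Lee is indifferent: 7q + 1(1−q) = 6q + 9(1−q) gives q = 8/9.
Lee's expected payoff (from either row, since indifferent) is 7·8/9 + 1·1/9 = 19/3.

19/3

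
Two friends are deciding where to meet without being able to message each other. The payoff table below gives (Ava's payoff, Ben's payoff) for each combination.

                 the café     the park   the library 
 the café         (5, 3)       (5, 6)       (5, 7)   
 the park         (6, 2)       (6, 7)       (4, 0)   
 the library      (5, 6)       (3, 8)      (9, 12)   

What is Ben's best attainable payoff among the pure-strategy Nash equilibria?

12

Both the park is a pure NE (Ava: 6 ≥ 5; Ben: 7 ≥ 2). Ben gets 7.
Both the library is a pure NE (Ava: 9 ≥ 5; Ben: 12 ≥ 8). Ben gets 12.
Every other cell has a profitable deviation for at least one player. Highest of {7, 12} is 12.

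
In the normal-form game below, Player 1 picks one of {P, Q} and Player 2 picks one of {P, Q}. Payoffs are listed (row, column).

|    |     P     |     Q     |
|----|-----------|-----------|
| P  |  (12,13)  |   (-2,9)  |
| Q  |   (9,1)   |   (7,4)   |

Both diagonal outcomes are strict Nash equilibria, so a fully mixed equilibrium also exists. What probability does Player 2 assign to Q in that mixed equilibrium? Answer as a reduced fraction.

Player 2's mix q on P must make Player 1 indifferent between P and Q.
Player 1's payoff from P: 12q + (-2)(1−q). From Q: 9q + 7(1−q).
Set equal: 3q = 9(1−q) → q = 9/12 = 3/4.
Probability on Q is 1 − 3/4 = 1/4.

1/4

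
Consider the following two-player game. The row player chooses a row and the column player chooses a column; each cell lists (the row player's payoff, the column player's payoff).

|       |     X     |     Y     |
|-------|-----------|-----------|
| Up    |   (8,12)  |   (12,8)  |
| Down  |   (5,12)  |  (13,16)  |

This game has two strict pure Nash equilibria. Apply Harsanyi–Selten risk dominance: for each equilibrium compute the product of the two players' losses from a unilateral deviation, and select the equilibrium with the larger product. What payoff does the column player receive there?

At (Up, X): the row player loses 8 − 5 = 3 by deviating; the column player loses 12 − 8 = 4. Product = 3·4 = 12.
At (Down, Y): the row player loses 13 − 12 = 1 by deviating; the column player loses 16 − 12 = 4. Product = 1·4 = 4.
12 > 4, so (Up, X) is risk-dominant. The column player's payoff there is 12.

12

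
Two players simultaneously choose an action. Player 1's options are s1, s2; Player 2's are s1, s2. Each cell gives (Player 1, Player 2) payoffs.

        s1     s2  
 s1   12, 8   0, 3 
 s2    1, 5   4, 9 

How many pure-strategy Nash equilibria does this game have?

2

Both s1: Player 1 gets 12 (best alternative 1); Player 2 gets 8 (best alternative 3). Neither deviates — NE.
Both s2: Player 1 gets 4 (best alternative 0); Player 2 gets 9 (best alternative 5). Neither deviates — NE.
(s1, s2) is not a NE: Player 1 would switch to s2 (4 > 0).
No other cell survives both best-response checks, so there are 2 pure NE.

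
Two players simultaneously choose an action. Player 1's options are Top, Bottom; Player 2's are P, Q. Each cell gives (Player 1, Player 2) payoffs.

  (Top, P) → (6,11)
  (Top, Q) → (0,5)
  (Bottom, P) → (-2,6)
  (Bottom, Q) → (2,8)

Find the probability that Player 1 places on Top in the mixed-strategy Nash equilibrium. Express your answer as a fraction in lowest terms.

1/4

Player 1's mix p on Top must make Player 2 indifferent between P and Q.
Player 2's payoff from P: 11p + 6(1−p). From Q: 5p + 8(1−p).
Set equal: 6p = 2(1−p) → p = 2/8 = 1/4.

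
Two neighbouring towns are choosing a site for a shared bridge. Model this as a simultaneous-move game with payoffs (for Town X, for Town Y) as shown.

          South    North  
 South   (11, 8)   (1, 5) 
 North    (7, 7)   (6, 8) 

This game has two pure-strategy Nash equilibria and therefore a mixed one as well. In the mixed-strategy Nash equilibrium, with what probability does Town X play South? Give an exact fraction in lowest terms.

Town X's mix p on South must make Town Y indifferent between South and North.
Town Y's payoff from South: 8p + 7(1−p). From North: 5p + 8(1−p).
Set equal: 3p = 1(1−p) → p = 1/4.

1/4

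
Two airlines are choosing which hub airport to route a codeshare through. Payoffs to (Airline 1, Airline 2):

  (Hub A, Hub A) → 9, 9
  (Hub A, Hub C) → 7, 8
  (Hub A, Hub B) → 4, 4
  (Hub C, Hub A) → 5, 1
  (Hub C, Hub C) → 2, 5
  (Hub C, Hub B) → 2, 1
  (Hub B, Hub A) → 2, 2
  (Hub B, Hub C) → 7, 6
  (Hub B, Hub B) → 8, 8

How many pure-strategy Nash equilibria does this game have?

Both Hub A: Airline 1 gets 9 (best alternative 5); Airline 2 gets 9 (best alternative 8). Neither deviates — NE.
Both Hub B: Airline 1 gets 8 (best alternative 4); Airline 2 gets 8 (best alternative 6). Neither deviates — NE.
Both Hub C is not a NE: Airline 1 would switch to Hub A (7 > 2).
No other cell survives both best-response checks, so there are 2 pure NE.

2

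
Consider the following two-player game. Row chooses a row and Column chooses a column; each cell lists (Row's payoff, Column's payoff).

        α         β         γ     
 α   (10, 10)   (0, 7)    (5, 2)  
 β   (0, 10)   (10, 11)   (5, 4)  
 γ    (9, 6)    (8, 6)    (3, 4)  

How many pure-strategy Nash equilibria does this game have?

2

Both α: Row gets 10 (best alternative 9); Column gets 10 (best alternative 7). Neither deviates — NE.
Both β: Row gets 10 (best alternative 8); Column gets 11 (best alternative 10). Neither deviates — NE.
Both γ is not a NE: Row would switch to α (5 > 3).
No other cell survives both best-response checks, so there are 2 pure NE.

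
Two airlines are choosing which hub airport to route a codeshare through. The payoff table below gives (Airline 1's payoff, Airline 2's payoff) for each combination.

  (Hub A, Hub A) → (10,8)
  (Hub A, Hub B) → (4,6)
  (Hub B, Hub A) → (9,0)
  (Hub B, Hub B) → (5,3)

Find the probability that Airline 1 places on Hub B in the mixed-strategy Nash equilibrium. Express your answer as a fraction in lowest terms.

2/5

Airline 1's mix p on Hub A must make Airline 2 indifferent between Hub A and Hub B.
Airline 2's payoff from Hub A: 8p + 0(1−p). From Hub B: 6p + 3(1−p).
Set equal: 2p = 3(1−p) → p = 3/5.
Probability on Hub B is 1 − 3/5 = 2/5.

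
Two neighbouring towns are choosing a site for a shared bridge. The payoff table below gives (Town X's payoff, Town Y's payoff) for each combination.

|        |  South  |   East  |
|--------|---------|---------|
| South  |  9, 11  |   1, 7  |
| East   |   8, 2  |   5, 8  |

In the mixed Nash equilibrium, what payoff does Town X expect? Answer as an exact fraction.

Town Y mixes with probability q on South, chosen so Town X is indifferent: 9q + 1(1−q) = 8q + 5(1−q) gives q = 4/5.
Town X's expected payoff (from either row, since indifferent) is 9·4/5 + 1·1/5 = 37/5.

37/5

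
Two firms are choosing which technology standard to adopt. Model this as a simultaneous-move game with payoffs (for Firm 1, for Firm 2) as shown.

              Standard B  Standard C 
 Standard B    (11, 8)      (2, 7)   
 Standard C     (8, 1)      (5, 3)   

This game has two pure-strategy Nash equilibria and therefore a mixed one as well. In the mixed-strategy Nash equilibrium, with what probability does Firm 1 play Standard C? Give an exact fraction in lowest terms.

1/3

Firm 1's mix p on Standard B must make Firm 2 indifferent between Standard B and Standard C.
Firm 2's payoff from Standard B: 8p + 1(1−p). From Standard C: 7p + 3(1−p).
Set equal: 1p = 2(1−p) → p = 2/3.
Probability on Standard C is 1 − 2/3 = 1/3.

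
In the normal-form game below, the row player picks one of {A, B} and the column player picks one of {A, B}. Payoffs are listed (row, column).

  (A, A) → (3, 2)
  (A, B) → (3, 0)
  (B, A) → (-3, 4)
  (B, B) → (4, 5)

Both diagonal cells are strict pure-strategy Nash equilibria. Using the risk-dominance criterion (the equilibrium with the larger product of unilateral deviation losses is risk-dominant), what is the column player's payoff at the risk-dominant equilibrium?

At both A: the row player loses 3 − (-3) = 6 by deviating; the column player loses 2 − 0 = 2. Product = 6·2 = 12.
At both B: the row player loses 4 − 3 = 1 by deviating; the column player loses 5 − 4 = 1. Product = 1·1 = 1.
12 > 1, so both A is risk-dominant. The column player's payoff there is 2.

2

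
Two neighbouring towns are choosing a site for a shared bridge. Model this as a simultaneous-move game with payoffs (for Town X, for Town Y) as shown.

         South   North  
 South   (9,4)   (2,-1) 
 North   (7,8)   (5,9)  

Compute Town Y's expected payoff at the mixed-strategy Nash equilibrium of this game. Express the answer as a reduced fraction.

22/3

Town X mixes with probability p on South, chosen so Town Y is indifferent: 4p + 8(1−p) = (-1)p + 9(1−p) gives p = 1/6.
Town Y's expected payoff is 4·1/6 + 8·5/6 = 22/3.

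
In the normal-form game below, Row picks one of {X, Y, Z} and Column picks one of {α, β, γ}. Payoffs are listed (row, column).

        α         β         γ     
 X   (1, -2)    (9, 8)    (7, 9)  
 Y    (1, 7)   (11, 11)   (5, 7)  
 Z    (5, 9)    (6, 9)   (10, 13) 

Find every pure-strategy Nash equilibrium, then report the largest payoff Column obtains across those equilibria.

(Y, β) is a pure NE (Row: 11 ≥ 9; Column: 11 ≥ 7). Column gets 11.
(Z, γ) is a pure NE (Row: 10 ≥ 7; Column: 13 ≥ 9). Column gets 13.
Every other cell has a profitable deviation for at least one player. Highest of {11, 13} is 13.

13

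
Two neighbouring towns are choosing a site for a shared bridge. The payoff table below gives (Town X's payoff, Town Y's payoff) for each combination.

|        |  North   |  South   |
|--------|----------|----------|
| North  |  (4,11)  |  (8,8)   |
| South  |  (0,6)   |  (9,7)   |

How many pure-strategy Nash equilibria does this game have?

Both North: Town X gets 4 (best alternative 0); Town Y gets 11 (best alternative 8). Neither deviates — NE.
Both South: Town X gets 9 (best alternative 8); Town Y gets 7 (best alternative 6). Neither deviates — NE.
(North, South) is not a NE: Town X would switch to South (9 > 8).
No other cell survives both best-response checks, so there are 2 pure NE.

2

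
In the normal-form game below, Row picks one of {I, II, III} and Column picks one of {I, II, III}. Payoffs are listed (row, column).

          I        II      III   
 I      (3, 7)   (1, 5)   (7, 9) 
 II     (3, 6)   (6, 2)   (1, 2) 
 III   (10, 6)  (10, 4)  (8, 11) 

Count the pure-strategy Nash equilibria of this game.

1

Both III: Row gets 8 (best alternative 7); Column gets 11 (best alternative 6). Neither deviates — NE.
Both II is not a NE: Row would switch to III (10 > 6).
No other cell survives both best-response checks, so there is 1 pure NE.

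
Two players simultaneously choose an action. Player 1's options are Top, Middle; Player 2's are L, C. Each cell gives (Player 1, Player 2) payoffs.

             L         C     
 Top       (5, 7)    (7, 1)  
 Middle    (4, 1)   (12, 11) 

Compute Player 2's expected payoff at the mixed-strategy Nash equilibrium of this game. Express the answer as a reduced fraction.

19/4

Player 1 mixes with probability p on Top, chosen so Player 2 is indifferent: 7p + 1(1−p) = 1p + 11(1−p) gives p = 5/8.
Player 2's expected payoff is 7·5/8 + 1·3/8 = 19/4.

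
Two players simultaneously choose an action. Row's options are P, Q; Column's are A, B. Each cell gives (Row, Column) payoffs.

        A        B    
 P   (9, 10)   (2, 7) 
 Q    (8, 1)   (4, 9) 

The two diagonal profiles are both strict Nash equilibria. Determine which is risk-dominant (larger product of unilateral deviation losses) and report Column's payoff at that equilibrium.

At (P, A): Row loses 9 − 8 = 1 by deviating; Column loses 10 − 7 = 3. Product = 1·3 = 3.
At (Q, B): Row loses 4 − 2 = 2 by deviating; Column loses 9 − 1 = 8. Product = 2·8 = 16.
16 > 3, so (Q, B) is risk-dominant. Column's payoff there is 9.

9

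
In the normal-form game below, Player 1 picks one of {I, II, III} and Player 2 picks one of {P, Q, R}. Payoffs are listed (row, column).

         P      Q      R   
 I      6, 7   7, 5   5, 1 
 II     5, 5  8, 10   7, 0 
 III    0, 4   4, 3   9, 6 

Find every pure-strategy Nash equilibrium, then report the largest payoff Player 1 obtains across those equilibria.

(I, P) is a pure NE (Player 1: 6 ≥ 5; Player 2: 7 ≥ 5). Player 1 gets 6.
(II, Q) is a pure NE (Player 1: 8 ≥ 7; Player 2: 10 ≥ 5). Player 1 gets 8.
(III, R) is a pure NE (Player 1: 9 ≥ 7; Player 2: 6 ≥ 4). Player 1 gets 9.
Every other cell has a profitable deviation for at least one player. Highest of {6, 8, 9} is 9.

9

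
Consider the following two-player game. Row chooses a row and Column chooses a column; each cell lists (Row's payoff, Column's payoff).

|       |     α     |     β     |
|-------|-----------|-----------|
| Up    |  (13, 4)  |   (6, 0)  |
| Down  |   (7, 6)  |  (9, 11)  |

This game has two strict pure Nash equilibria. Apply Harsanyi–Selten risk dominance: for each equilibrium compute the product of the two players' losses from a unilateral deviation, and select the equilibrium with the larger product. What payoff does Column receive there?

4

At (Up, α): Row loses 13 − 7 = 6 by deviating; Column loses 4 − 0 = 4. Product = 6·4 = 24.
At (Down, β): Row loses 9 − 6 = 3 by deviating; Column loses 11 − 6 = 5. Product = 3·5 = 15.
24 > 15, so (Up, α) is risk-dominant. Column's payoff there is 4.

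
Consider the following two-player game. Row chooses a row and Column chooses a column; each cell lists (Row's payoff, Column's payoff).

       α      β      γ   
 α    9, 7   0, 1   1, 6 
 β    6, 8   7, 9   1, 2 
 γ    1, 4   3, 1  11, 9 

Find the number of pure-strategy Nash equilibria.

Both α: Row gets 9 (best alternative 6); Column gets 7 (best alternative 6). Neither deviates — NE.
Both β: Row gets 7 (best alternative 3); Column gets 9 (best alternative 8). Neither deviates — NE.
Both γ: Row gets 11 (best alternative 1); Column gets 9 (best alternative 4). Neither deviates — NE.
(γ, α) is not a NE: Row would switch to α (9 > 1).
No other cell survives both best-response checks, so there are 3 pure NE.

3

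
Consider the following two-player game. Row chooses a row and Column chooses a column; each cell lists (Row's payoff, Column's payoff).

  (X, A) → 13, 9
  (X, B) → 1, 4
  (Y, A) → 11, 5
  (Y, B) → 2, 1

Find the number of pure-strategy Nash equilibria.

(X, A): Row gets 13 (best alternative 11); Column gets 9 (best alternative 4). Neither deviates — NE.
(Y, B) is not a NE: Column would switch to A (5 > 1).
No other cell survives both best-response checks, so there is 1 pure NE.

1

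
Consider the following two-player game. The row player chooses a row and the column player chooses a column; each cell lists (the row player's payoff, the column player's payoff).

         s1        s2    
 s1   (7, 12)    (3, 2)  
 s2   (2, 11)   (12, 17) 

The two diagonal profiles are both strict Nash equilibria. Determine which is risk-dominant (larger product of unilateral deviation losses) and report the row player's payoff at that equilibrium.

12

At both s1: the row player loses 7 − 2 = 5 by deviating; the column player loses 12 − 2 = 10. Product = 5·10 = 50.
At both s2: the row player loses 12 − 3 = 9 by deviating; the column player loses 17 − 11 = 6. Product = 9·6 = 54.
54 > 50, so both s2 is risk-dominant. The row player's payoff there is 12.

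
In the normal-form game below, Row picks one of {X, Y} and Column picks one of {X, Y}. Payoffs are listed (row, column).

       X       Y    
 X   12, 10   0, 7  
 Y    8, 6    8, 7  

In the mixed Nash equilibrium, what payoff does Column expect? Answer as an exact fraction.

Row mixes with probability p on X, chosen so Column is indifferent: 10p + 6(1−p) = 7p + 7(1−p) gives p = 1/4.
Column's expected payoff is 10·1/4 + 6·3/4 = 7.

7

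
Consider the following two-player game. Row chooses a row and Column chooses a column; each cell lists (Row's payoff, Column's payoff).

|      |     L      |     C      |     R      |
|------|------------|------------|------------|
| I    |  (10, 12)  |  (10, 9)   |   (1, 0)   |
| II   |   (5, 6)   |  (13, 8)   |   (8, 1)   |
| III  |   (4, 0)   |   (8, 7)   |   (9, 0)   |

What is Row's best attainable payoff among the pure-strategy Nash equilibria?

13

(I, L) is a pure NE (Row: 10 ≥ 5; Column: 12 ≥ 9). Row gets 10.
(II, C) is a pure NE (Row: 13 ≥ 10; Column: 8 ≥ 6). Row gets 13.
Every other cell has a profitable deviation for at least one player. Highest of {10, 13} is 13.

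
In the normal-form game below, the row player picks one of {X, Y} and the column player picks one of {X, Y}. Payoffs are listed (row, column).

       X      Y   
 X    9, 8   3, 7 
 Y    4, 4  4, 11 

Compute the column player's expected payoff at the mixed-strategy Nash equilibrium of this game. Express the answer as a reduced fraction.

15/2

The row player mixes with probability p on X, chosen so the column player is indifferent: 8p + 4(1−p) = 7p + 11(1−p) gives p = 7/8.
The column player's expected payoff is 8·7/8 + 4·1/8 = 15/2.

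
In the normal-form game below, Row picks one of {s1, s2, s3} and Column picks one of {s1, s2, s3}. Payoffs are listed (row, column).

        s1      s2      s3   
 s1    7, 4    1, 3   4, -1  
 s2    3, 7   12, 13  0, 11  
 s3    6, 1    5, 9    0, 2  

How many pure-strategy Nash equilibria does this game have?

Both s1: Row gets 7 (best alternative 6); Column gets 4 (best alternative 3). Neither deviates — NE.
Both s2: Row gets 12 (best alternative 5); Column gets 13 (best alternative 11). Neither deviates — NE.
Both s3 is not a NE: Row would switch to s1 (4 > 0).
No other cell survives both best-response checks, so there are 2 pure NE.

2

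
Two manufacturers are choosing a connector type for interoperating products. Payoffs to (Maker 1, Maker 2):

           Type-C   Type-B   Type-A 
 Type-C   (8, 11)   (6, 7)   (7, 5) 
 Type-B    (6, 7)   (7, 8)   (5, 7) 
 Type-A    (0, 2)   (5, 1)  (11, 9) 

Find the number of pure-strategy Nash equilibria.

3

Both Type-C: Maker 1 gets 8 (best alternative 6); Maker 2 gets 11 (best alternative 7). Neither deviates — NE.
Both Type-B: Maker 1 gets 7 (best alternative 6); Maker 2 gets 8 (best alternative 7). Neither deviates — NE.
Both Type-A: Maker 1 gets 11 (best alternative 7); Maker 2 gets 9 (best alternative 2). Neither deviates — NE.
(Type-C, Type-B) is not a NE: Maker 1 would switch to Type-B (7 > 6).
No other cell survives both best-response checks, so there are 3 pure NE.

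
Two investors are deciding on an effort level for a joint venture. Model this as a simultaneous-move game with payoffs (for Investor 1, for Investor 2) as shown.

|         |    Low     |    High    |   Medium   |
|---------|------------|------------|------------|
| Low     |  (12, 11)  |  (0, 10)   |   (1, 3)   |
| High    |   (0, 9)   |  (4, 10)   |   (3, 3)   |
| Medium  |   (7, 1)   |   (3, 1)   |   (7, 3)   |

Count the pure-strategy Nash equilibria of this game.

3

Both Low: Investor 1 gets 12 (best alternative 7); Investor 2 gets 11 (best alternative 10). Neither deviates — NE.
Both High: Investor 1 gets 4 (best alternative 3); Investor 2 gets 10 (best alternative 9). Neither deviates — NE.
Both Medium: Investor 1 gets 7 (best alternative 3); Investor 2 gets 3 (best alternative 1). Neither deviates — NE.
(Medium, Low) is not a NE: Investor 1 would switch to Low (12 > 7).
No other cell survives both best-response checks, so there are 3 pure NE.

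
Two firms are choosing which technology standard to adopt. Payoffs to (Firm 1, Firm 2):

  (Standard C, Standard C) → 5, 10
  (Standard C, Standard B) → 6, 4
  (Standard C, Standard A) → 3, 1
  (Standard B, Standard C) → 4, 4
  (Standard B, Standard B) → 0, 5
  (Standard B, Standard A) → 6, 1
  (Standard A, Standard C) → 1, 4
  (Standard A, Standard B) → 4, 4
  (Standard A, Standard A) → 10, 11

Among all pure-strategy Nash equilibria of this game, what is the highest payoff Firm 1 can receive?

Both Standard C is a pure NE (Firm 1: 5 ≥ 4; Firm 2: 10 ≥ 4). Firm 1 gets 5.
Both Standard A is a pure NE (Firm 1: 10 ≥ 6; Firm 2: 11 ≥ 4). Firm 1 gets 10.
Every other cell has a profitable deviation for at least one player. Highest of {5, 10} is 10.

10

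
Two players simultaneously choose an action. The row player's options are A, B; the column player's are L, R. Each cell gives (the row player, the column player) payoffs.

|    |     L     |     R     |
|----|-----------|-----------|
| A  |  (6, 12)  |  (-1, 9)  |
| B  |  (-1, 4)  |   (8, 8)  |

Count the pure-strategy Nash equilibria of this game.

2

(A, L): the row player gets 6 (best alternative -1); the column player gets 12 (best alternative 9). Neither deviates — NE.
(B, R): the row player gets 8 (best alternative -1); the column player gets 8 (best alternative 4). Neither deviates — NE.
(A, R) is not a NE: the row player would switch to B (8 > -1).
No other cell survives both best-response checks, so there are 2 pure NE.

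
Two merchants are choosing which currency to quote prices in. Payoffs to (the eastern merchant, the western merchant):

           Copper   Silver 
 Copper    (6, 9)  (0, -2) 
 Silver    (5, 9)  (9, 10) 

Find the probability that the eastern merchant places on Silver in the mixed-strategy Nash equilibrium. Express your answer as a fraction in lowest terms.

11/12

The eastern merchant's mix p on Copper must make the western merchant indifferent between Copper and Silver.
The western merchant's payoff from Copper: 9p + 9(1−p). From Silver: (-2)p + 10(1−p).
Set equal: 11p = 1(1−p) → p = 1/12.
Probability on Silver is 1 − 1/12 = 11/12.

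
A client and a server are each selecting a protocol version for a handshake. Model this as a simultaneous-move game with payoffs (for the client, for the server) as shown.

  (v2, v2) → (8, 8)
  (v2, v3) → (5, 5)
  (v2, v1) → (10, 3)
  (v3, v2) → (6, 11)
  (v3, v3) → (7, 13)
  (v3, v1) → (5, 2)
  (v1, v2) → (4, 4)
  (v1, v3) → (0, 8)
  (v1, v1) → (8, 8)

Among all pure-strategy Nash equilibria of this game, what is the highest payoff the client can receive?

8

Both v2 is a pure NE (the client: 8 ≥ 6; the server: 8 ≥ 5). The client gets 8.
Both v3 is a pure NE (the client: 7 ≥ 5; the server: 13 ≥ 11). The client gets 7.
Every other cell has a profitable deviation for at least one player. Highest of {8, 7} is 8.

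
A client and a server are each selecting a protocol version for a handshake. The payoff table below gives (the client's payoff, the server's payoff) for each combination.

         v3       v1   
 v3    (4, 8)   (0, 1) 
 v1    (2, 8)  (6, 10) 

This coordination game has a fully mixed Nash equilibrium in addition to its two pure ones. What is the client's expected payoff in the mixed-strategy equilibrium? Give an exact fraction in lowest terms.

The server mixes with probability q on v3, chosen so the client is indifferent: 4q + 0(1−q) = 2q + 6(1−q) gives q = 3/4.
The client's expected payoff (from either row, since indifferent) is 4·3/4 + 0·1/4 = 3.

3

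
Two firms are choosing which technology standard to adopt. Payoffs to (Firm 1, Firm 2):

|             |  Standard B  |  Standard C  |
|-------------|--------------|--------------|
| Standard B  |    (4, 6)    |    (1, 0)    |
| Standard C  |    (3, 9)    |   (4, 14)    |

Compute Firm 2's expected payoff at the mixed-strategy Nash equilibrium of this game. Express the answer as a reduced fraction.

84/11

Firm 1 mixes with probability p on Standard B, chosen so Firm 2 is indifferent: 6p + 9(1−p) = 0p + 14(1−p) gives p = 5/11.
Firm 2's expected payoff is 6·5/11 + 9·6/11 = 84/11.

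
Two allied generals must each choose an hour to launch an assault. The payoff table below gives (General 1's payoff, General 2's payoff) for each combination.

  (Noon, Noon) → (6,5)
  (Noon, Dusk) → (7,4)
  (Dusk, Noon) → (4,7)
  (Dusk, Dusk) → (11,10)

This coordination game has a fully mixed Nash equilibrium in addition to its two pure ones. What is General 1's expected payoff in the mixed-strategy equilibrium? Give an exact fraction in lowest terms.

19/3

General 2 mixes with probability q on Noon, chosen so General 1 is indifferent: 6q + 7(1−q) = 4q + 11(1−q) gives q = 2/3.
General 1's expected payoff (from either row, since indifferent) is 6·2/3 + 7·1/3 = 19/3.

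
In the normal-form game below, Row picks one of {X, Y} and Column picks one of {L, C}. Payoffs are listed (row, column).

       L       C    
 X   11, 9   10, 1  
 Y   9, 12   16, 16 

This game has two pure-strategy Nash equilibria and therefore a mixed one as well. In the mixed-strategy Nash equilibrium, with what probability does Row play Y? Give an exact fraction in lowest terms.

Row's mix p on X must make Column indifferent between L and C.
Column's payoff from L: 9p + 12(1−p). From C: 1p + 16(1−p).
Set equal: 8p = 4(1−p) → p = 4/12 = 1/3.
Probability on Y is 1 − 1/3 = 2/3.

2/3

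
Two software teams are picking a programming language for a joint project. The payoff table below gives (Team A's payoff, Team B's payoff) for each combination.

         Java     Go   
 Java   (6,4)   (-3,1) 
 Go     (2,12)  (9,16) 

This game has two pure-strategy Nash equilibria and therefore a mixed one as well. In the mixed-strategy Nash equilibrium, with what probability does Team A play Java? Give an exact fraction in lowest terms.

4/7

Team A's mix p on Java must make Team B indifferent between Java and Go.
Team B's payoff from Java: 4p + 12(1−p). From Go: 1p + 16(1−p).
Set equal: 3p = 4(1−p) → p = 4/7.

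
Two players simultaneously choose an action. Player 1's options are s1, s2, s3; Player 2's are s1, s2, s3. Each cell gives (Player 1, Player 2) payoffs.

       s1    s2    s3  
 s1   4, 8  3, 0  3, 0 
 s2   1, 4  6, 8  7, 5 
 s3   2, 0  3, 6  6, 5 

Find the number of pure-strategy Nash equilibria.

2

Both s1: Player 1 gets 4 (best alternative 2); Player 2 gets 8 (best alternative 0). Neither deviates — NE.
Both s2: Player 1 gets 6 (best alternative 3); Player 2 gets 8 (best alternative 5). Neither deviates — NE.
Both s3 is not a NE: Player 1 would switch to s2 (7 > 6).
No other cell survives both best-response checks, so there are 2 pure NE.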